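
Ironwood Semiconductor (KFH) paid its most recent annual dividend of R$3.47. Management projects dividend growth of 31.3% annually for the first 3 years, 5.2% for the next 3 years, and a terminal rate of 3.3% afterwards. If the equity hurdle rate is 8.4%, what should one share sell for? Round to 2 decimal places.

Three-stage DDM. Project D₁…D_6; terminal Gordon value at t=6 with g = 0.033; discount at r = 0.084.
D_1 = 4.5561
D_2 = 5.9822
D_3 = 7.8546
D_4 = 8.2630
D_5 = 8.6927
D_6 = 9.1447
TV_6 = 9.4465/(0.084−0.033) = 185.2256
P₀ = Σ Dₜ/(1+r)ᵗ + TV_6/(1+r)^6 = 147.0520

R$147.05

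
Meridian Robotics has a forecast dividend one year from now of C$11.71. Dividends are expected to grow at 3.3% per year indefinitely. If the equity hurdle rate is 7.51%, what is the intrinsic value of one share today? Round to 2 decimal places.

C$278.15

Gordon growth model: P₀ = D₁/(r − g), with D₁ = 11.71 given directly.
P₀ = 11.7100 / (0.0751 − 0.033) = 11.7100 / 0.0421 = 278.1473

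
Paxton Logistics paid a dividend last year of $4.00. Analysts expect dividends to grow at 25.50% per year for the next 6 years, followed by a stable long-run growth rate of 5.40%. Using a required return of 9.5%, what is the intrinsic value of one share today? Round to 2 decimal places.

Two-stage DDM. Project D₁…D_6 at 0.255, terminal growth 0.054, discount at r = 0.095.
D_1 = 5.0200
D_2 = 6.3001
D_3 = 7.9066
D_4 = 9.9228
D_5 = 12.4531
D_6 = 15.6287
Terminal value at t=6: TV = D_7/(r−g) = 16.4726/(0.095−0.054) = 401.7715
P₀ = 5.0200/(1+0.095)^1 + 6.3001/(1+0.095)^2 + 7.9066/(1+0.095)^3 + 9.9228/(1+0.095)^4 + 12.4531/(1+0.095)^5 + 15.6287/(1+0.095)^6 + 401.7715/(1+0.095)^6 = 272.8143

$272.81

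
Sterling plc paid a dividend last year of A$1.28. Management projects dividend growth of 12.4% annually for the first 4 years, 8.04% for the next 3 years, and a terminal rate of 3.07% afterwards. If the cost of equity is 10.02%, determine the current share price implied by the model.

A$29.02

Three-stage DDM. Project D₁…D_7; terminal Gordon value at t=7 with g = 0.0307; discount at r = 0.1002.
D_1 = 1.4387
D_2 = 1.6171
D_3 = 1.8176
D_4 = 2.0430
D_5 = 2.2073
D_6 = 2.3848
D_7 = 2.5765
TV_7 = 2.6556/(0.1002−0.0307) = 38.2099
P₀ = Σ Dₜ/(1+r)ᵗ + TV_7/(1+r)^7 = 29.0202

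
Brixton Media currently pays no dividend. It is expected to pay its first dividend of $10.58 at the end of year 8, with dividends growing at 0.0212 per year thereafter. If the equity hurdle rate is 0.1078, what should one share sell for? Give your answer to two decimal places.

$59.67

Deferred-dividend DDM. At t=7 the remaining stream is a growing perpetuity with first payment D_8 = 10.58.
V_7 = D_8/(r−g) = 10.58/(0.1078−0.0212) = 122.1709
P₀ = V_7/(1+r)^7 = 122.1709/(1+0.1078)^7 = 59.6676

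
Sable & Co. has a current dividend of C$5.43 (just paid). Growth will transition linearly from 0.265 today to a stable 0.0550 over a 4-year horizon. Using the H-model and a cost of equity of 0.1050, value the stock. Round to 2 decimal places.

H-model: P₀ = D₀[(1+g_L) + H(g_S−g_L)]/(r−g_L), with H = 4/2 = 2.
P₀ = 5.43 × [(1+0.055) + 2×(0.265−0.055)] / (0.105−0.055)
   = 5.43 × 1.4750 / 0.05 = 160.1850

C$160.19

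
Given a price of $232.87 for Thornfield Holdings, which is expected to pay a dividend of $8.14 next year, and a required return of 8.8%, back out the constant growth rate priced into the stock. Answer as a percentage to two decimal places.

5.30%

From P₀ = D₁/(r − g), the implied growth is g = r − D₁/P₀.
g = 0.088 − 8.14/232.87 = 0.088 − 0.03496 = 0.05304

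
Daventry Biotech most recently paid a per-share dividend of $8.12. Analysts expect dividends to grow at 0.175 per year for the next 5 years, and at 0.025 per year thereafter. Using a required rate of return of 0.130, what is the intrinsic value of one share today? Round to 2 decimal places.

$142.07

Two-stage DDM. Project D₁…D_5 at 0.175, terminal growth 0.025, discount at r = 0.13.
D_1 = 9.5410
D_2 = 11.2107
D_3 = 13.1725
D_4 = 15.4777
D_5 = 18.1863
Terminal value at t=5: TV = D_6/(r−g) = 18.6410/(0.13−0.025) = 177.5333
P₀ = 9.5410/(1+0.13)^1 + 11.2107/(1+0.13)^2 + 13.1725/(1+0.13)^3 + 15.4777/(1+0.13)^4 + 18.1863/(1+0.13)^5 + 177.5333/(1+0.13)^5 = 142.0738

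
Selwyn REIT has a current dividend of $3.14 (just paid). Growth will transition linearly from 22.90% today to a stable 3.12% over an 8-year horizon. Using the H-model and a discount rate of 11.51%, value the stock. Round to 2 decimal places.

$68.20

H-model: P₀ = D₀[(1+g_L) + H(g_S−g_L)]/(r−g_L), with H = 8/2 = 4.
P₀ = 3.14 × [(1+0.0312) + 4×(0.229−0.0312)] / (0.1151−0.0312)
   = 3.14 × 1.8224 / 0.0839 = 68.2042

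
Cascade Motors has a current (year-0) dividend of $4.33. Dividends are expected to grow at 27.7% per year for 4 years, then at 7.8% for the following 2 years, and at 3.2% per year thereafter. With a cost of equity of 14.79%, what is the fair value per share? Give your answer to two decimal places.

$86.92

Three-stage DDM. Project D₁…D_6; terminal Gordon value at t=6 with g = 0.032; discount at r = 0.1479.
D_1 = 5.5294
D_2 = 7.0611
D_3 = 9.0170
D_4 = 11.5147
D_5 = 12.4128
D_6 = 13.3810
TV_6 = 13.8092/(0.1479−0.032) = 119.1476
P₀ = Σ Dₜ/(1+r)ᵗ + TV_6/(1+r)^6 = 86.9246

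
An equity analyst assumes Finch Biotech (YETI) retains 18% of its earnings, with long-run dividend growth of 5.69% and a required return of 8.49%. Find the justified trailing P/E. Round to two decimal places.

Payout ratio b = 1 − 0.18 = 0.82.
Justified trailing P/E = b(1+g)/(r−g) = 0.82×(1+0.0569)/(0.0849−0.0569) = 30.9521

30.95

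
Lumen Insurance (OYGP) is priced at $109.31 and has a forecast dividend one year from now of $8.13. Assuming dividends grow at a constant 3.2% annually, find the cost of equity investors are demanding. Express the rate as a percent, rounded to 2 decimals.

Rearranging the constant-growth DDM: r = D₁/P₀ + g.
r = 8.1300 / 109.31 + 0.032 = 0.07438 + 0.032 = 0.10638

10.64%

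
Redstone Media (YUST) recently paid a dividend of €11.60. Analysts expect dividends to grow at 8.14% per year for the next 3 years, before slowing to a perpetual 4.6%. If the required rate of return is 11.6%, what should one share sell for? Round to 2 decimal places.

€190.40

Two-stage DDM. Project D₁…D_3 at 0.0814, terminal growth 0.046, discount at r = 0.116.
D_1 = 12.5442
D_2 = 13.5653
D_3 = 14.6696
Terminal value at t=3: TV = D_4/(r−g) = 15.3444/(0.116−0.046) = 219.2051
P₀ = 12.5442/(1+0.116)^1 + 13.5653/(1+0.116)^2 + 14.6696/(1+0.116)^3 + 219.2051/(1+0.116)^3 = 190.3960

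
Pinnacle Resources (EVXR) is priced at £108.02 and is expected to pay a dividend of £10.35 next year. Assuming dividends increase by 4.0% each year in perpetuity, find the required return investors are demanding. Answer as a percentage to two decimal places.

Rearranging the constant-growth DDM: r = D₁/P₀ + g.
r = 10.3500 / 108.02 + 0.04 = 0.09582 + 0.04 = 0.13582

13.58%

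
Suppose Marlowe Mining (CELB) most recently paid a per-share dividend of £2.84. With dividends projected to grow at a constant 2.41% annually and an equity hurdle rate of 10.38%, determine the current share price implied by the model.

£36.49

Gordon growth model: P₀ = D₁/(r − g). D₁ = 2.84 × (1 + 0.0241) = 2.9084.
P₀ = 2.9084 / (0.1038 − 0.0241) = 2.9084 / 0.0797 = 36.4924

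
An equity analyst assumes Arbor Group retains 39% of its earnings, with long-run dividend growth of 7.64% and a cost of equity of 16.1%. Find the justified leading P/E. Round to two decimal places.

7.21

Payout ratio b = 1 − 0.39 = 0.61.
Justified leading P/E = b/(r−g) = 0.61/(0.161−0.0764) = 7.2104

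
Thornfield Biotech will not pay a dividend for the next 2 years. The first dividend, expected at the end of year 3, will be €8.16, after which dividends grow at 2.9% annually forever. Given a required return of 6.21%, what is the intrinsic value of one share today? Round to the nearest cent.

Deferred-dividend DDM. At t=2 the remaining stream is a growing perpetuity with first payment D_3 = 8.16.
V_2 = D_3/(r−g) = 8.16/(0.0621−0.029) = 246.5257
P₀ = V_2/(1+r)^2 = 246.5257/(1+0.0621)^2 = 218.5402

€218.54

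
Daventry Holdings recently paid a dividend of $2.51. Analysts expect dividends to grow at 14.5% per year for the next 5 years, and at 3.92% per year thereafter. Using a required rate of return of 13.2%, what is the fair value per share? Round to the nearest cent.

Two-stage DDM. Project D₁…D_5 at 0.145, terminal growth 0.0392, discount at r = 0.132.
D_1 = 2.8739
D_2 = 3.2907
D_3 = 3.7678
D_4 = 4.3142
D_5 = 4.9397
Terminal value at t=5: TV = D_6/(r−g) = 5.1333/(0.132−0.0392) = 55.3162
P₀ = 2.8739/(1+0.132)^1 + 3.2907/(1+0.132)^2 + 3.7678/(1+0.132)^3 + 4.3142/(1+0.132)^4 + 4.9397/(1+0.132)^5 + 55.3162/(1+0.132)^5 = 42.7482

$42.75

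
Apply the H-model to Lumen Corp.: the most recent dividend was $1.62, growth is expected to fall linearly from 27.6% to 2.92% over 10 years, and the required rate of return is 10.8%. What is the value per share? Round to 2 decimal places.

$46.53

H-model: P₀ = D₀[(1+g_L) + H(g_S−g_L)]/(r−g_L), with H = 10/2 = 5.
P₀ = 1.62 × [(1+0.0292) + 5×(0.276−0.0292)] / (0.108−0.0292)
   = 1.62 × 2.2632 / 0.0788 = 46.5277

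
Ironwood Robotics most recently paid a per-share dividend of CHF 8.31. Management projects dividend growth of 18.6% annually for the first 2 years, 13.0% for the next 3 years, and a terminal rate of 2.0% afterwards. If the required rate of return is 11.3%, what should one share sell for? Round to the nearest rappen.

Three-stage DDM. Project D₁…D_5; terminal Gordon value at t=5 with g = 0.02; discount at r = 0.113.
D_1 = 9.8557
D_2 = 11.6888
D_3 = 13.2084
D_4 = 14.9254
D_5 = 16.8658
TV_5 = 17.2031/(0.113−0.02) = 184.9792
P₀ = Σ Dₜ/(1+r)ᵗ + TV_5/(1+r)^5 = 155.7766

CHF 155.78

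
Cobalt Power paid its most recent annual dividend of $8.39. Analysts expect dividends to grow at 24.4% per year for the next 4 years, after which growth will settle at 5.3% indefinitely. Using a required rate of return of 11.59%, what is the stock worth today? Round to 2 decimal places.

Two-stage DDM. Project D₁…D_4 at 0.244, terminal growth 0.053, discount at r = 0.1159.
D_1 = 10.4372
D_2 = 12.9838
D_3 = 16.1519
D_4 = 20.0929
Terminal value at t=4: TV = D_5/(r−g) = 21.1579/(0.1159−0.053) = 336.3731
P₀ = 10.4372/(1+0.1159)^1 + 12.9838/(1+0.1159)^2 + 16.1519/(1+0.1159)^3 + 20.0929/(1+0.1159)^4 + 336.3731/(1+0.1159)^4 = 261.2921

$261.29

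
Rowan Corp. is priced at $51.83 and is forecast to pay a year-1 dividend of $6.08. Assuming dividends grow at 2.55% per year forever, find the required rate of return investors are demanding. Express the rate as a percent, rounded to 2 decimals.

14.28%

Rearranging the constant-growth DDM: r = D₁/P₀ + g.
r = 6.0800 / 51.83 + 0.0255 = 0.11731 + 0.0255 = 0.14281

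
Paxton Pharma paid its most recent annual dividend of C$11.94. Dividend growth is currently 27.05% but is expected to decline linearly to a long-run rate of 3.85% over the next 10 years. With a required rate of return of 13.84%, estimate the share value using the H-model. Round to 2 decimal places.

C$262.76

H-model: P₀ = D₀[(1+g_L) + H(g_S−g_L)]/(r−g_L), with H = 10/2 = 5.
P₀ = 11.94 × [(1+0.0385) + 5×(0.2705−0.0385)] / (0.1384−0.0385)
   = 11.94 × 2.1985 / 0.0999 = 262.7637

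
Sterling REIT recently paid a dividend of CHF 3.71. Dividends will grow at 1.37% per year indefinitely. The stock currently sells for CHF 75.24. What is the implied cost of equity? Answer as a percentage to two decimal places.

Rearranging the constant-growth DDM: r = D₁/P₀ + g.
D₁ = 3.71 × (1 + 0.0137) = 3.7608.
r = 3.7608 / 75.24 + 0.0137 = 0.04998 + 0.0137 = 0.06368

6.37%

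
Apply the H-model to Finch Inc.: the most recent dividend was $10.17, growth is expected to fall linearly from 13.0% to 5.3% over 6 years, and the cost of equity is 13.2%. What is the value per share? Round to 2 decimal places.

$165.29

H-model: P₀ = D₀[(1+g_L) + H(g_S−g_L)]/(r−g_L), with H = 6/2 = 3.
P₀ = 10.17 × [(1+0.053) + 3×(0.13−0.053)] / (0.132−0.053)
   = 10.17 × 1.2840 / 0.079 = 165.2947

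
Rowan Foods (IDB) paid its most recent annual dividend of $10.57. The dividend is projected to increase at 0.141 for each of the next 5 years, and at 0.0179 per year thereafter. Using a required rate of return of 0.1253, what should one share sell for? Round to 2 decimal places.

$162.47

Two-stage DDM. Project D₁…D_5 at 0.141, terminal growth 0.0179, discount at r = 0.1253.
D_1 = 12.0604
D_2 = 13.7609
D_3 = 15.7012
D_4 = 17.9150
D_5 = 20.4411
Terminal value at t=5: TV = D_6/(r−g) = 20.8069/(0.1253−0.0179) = 193.7332
P₀ = 12.0604/(1+0.1253)^1 + 13.7609/(1+0.1253)^2 + 15.7012/(1+0.1253)^3 + 17.9150/(1+0.1253)^4 + 20.4411/(1+0.1253)^5 + 193.7332/(1+0.1253)^5 = 162.4686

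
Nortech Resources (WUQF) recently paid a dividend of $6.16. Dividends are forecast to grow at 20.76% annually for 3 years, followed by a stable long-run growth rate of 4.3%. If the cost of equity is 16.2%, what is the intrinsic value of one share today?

$80.57

Two-stage DDM. Project D₁…D_3 at 0.2076, terminal growth 0.043, discount at r = 0.162.
D_1 = 7.4388
D_2 = 8.9831
D_3 = 10.8480
Terminal value at t=3: TV = D_4/(r−g) = 11.3145/(0.162−0.043) = 95.0796
P₀ = 7.4388/(1+0.162)^1 + 8.9831/(1+0.162)^2 + 10.8480/(1+0.162)^3 + 95.0796/(1+0.162)^3 = 80.5682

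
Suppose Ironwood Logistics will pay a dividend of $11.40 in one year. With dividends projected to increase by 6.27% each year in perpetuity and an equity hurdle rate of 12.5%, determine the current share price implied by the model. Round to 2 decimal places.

Gordon growth model: P₀ = D₁/(r − g), with D₁ = 11.40 given directly.
P₀ = 11.4000 / (0.125 − 0.0627) = 11.4000 / 0.0623 = 182.9856

$182.99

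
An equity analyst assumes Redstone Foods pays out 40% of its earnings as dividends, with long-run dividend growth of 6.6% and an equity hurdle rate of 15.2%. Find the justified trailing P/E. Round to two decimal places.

4.96

Justified trailing P/E = b(1+g)/(r−g) = 0.40×(1+0.066)/(0.152−0.066) = 4.9581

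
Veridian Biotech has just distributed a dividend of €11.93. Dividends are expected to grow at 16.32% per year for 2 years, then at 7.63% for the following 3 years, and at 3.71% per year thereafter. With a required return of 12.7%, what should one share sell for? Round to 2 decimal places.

Three-stage DDM. Project D₁…D_5; terminal Gordon value at t=5 with g = 0.0371; discount at r = 0.127.
D_1 = 13.8770
D_2 = 16.1417
D_3 = 17.3733
D_4 = 18.6989
D_5 = 20.1256
TV_5 = 20.8723/(0.127−0.0371) = 232.1722
P₀ = Σ Dₜ/(1+r)ᵗ + TV_5/(1+r)^5 = 187.5193

€187.52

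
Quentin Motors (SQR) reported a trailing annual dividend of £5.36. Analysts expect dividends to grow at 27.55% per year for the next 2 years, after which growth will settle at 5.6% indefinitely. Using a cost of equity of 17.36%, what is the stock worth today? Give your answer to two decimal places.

Two-stage DDM. Project D₁…D_2 at 0.2755, terminal growth 0.056, discount at r = 0.1736.
D_1 = 6.8367
D_2 = 8.7202
Terminal value at t=2: TV = D_3/(r−g) = 9.2085/(0.1736−0.056) = 78.3037
P₀ = 6.8367/(1+0.1736)^1 + 8.7202/(1+0.1736)^2 + 78.3037/(1+0.1736)^2 = 69.0081

£69.01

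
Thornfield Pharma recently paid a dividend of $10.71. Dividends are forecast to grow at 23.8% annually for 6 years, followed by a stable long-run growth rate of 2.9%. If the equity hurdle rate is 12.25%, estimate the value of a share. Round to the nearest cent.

Two-stage DDM. Project D₁…D_6 at 0.238, terminal growth 0.029, discount at r = 0.1225.
D_1 = 13.2590
D_2 = 16.4146
D_3 = 20.3213
D_4 = 25.1578
D_5 = 31.1453
D_6 = 38.5579
Terminal value at t=6: TV = D_7/(r−g) = 39.6761/(0.1225−0.029) = 424.3431
P₀ = 13.2590/(1+0.1225)^1 + 16.4146/(1+0.1225)^2 + 20.3213/(1+0.1225)^3 + 25.1578/(1+0.1225)^4 + 31.1453/(1+0.1225)^5 + 38.5579/(1+0.1225)^6 + 424.3431/(1+0.1225)^6 = 303.9338

$303.93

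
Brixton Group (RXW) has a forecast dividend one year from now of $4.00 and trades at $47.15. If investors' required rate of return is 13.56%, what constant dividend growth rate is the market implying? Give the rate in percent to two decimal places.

5.08%

From P₀ = D₁/(r − g), the implied growth is g = r − D₁/P₀.
g = 0.1356 − 4.00/47.15 = 0.1356 − 0.08484 = 0.05076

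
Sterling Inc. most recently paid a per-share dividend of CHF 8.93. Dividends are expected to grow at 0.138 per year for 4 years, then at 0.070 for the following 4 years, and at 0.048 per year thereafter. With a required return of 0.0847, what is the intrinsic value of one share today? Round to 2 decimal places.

Three-stage DDM. Project D₁…D_8; terminal Gordon value at t=8 with g = 0.048; discount at r = 0.0847.
D_1 = 10.1623
D_2 = 11.5647
D_3 = 13.1607
D_4 = 14.9769
D_5 = 16.0252
D_6 = 17.1470
D_7 = 18.3473
D_8 = 19.6316
TV_8 = 20.5739/(0.0847−0.048) = 560.5971
P₀ = Σ Dₜ/(1+r)ᵗ + TV_8/(1+r)^8 = 374.6903

CHF 374.69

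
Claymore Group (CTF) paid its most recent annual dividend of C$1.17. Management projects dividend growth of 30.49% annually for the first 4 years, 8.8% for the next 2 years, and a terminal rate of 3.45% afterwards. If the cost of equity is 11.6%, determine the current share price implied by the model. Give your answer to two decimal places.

C$37.62

Three-stage DDM. Project D₁…D_6; terminal Gordon value at t=6 with g = 0.0345; discount at r = 0.116.
D_1 = 1.5267
D_2 = 1.9922
D_3 = 2.5997
D_4 = 3.3923
D_5 = 3.6908
D_6 = 4.0156
TV_6 = 4.1542/(0.116−0.0345) = 50.9713
P₀ = Σ Dₜ/(1+r)ᵗ + TV_6/(1+r)^6 = 37.6196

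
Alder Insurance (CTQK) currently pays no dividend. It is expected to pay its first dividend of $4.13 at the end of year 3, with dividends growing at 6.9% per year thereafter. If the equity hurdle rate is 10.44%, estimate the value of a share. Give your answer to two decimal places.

Deferred-dividend DDM. At t=2 the remaining stream is a growing perpetuity with first payment D_3 = 4.13.
V_2 = D_3/(r−g) = 4.13/(0.1044−0.069) = 116.6667
P₀ = V_2/(1+r)^2 = 116.6667/(1+0.1044)^2 = 95.6520

$95.65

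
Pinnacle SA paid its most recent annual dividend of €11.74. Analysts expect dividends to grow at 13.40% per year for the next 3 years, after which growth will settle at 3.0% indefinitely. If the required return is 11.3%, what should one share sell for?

€190.66

Two-stage DDM. Project D₁…D_3 at 0.134, terminal growth 0.03, discount at r = 0.113.
D_1 = 13.3132
D_2 = 15.0971
D_3 = 17.1201
Terminal value at t=3: TV = D_4/(r−g) = 17.6337/(0.113−0.03) = 212.4547
P₀ = 13.3132/(1+0.113)^1 + 15.0971/(1+0.113)^2 + 17.1201/(1+0.113)^3 + 212.4547/(1+0.113)^3 = 190.6581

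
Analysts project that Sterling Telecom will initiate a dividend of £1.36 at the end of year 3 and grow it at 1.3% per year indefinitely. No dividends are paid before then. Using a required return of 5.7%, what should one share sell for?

Deferred-dividend DDM. At t=2 the remaining stream is a growing perpetuity with first payment D_3 = 1.36.
V_2 = D_3/(r−g) = 1.36/(0.057−0.013) = 30.9091
P₀ = V_2/(1+r)^2 = 30.9091/(1+0.057)^2 = 27.6654

£27.67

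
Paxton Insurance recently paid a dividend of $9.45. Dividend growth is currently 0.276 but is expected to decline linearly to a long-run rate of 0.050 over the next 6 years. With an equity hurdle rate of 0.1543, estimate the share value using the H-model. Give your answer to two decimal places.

H-model: P₀ = D₀[(1+g_L) + H(g_S−g_L)]/(r−g_L), with H = 6/2 = 3.
P₀ = 9.45 × [(1+0.05) + 3×(0.276−0.05)] / (0.1543−0.05)
   = 9.45 × 1.7280 / 0.1043 = 156.5638

$156.56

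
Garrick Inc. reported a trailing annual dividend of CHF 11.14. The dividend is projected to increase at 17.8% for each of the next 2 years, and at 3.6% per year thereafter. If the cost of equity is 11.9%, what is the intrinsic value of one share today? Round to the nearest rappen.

CHF 178.17

Two-stage DDM. Project D₁…D_2 at 0.178, terminal growth 0.036, discount at r = 0.119.
D_1 = 13.1229
D_2 = 15.4588
Terminal value at t=2: TV = D_3/(r−g) = 16.0153/(0.119−0.036) = 192.9556
P₀ = 13.1229/(1+0.119)^1 + 15.4588/(1+0.119)^2 + 192.9556/(1+0.119)^2 = 178.1712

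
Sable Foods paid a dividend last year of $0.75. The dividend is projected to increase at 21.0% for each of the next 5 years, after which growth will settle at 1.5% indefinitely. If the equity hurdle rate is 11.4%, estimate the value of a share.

Two-stage DDM. Project D₁…D_5 at 0.21, terminal growth 0.015, discount at r = 0.114.
D_1 = 0.9075
D_2 = 1.0981
D_3 = 1.3287
D_4 = 1.6077
D_5 = 1.9453
Terminal value at t=5: TV = D_6/(r−g) = 1.9745/(0.114−0.015) = 19.9443
P₀ = 0.9075/(1+0.114)^1 + 1.0981/(1+0.114)^2 + 1.3287/(1+0.114)^3 + 1.6077/(1+0.114)^4 + 1.9453/(1+0.114)^5 + 19.9443/(1+0.114)^5 = 16.4633

$16.46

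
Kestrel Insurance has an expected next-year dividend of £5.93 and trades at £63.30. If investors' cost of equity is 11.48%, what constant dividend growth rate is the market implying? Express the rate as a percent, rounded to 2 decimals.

From P₀ = D₁/(r − g), the implied growth is g = r − D₁/P₀.
g = 0.1148 − 5.93/63.30 = 0.1148 − 0.09368 = 0.02112

2.11%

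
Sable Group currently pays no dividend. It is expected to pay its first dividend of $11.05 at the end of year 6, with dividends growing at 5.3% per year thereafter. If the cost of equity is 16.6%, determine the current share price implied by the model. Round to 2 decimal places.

$45.37

Deferred-dividend DDM. At t=5 the remaining stream is a growing perpetuity with first payment D_6 = 11.05.
V_5 = D_6/(r−g) = 11.05/(0.166−0.053) = 97.7876
P₀ = V_5/(1+r)^5 = 97.7876/(1+0.166)^5 = 45.3723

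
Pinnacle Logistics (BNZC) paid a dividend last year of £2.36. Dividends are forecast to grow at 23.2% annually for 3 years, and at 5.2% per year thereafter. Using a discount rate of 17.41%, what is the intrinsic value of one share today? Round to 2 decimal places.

Two-stage DDM. Project D₁…D_3 at 0.232, terminal growth 0.052, discount at r = 0.1741.
D_1 = 2.9075
D_2 = 3.5821
D_3 = 4.4131
Terminal value at t=3: TV = D_4/(r−g) = 4.6426/(0.1741−0.052) = 38.0228
P₀ = 2.9075/(1+0.1741)^1 + 3.5821/(1+0.1741)^2 + 4.4131/(1+0.1741)^3 + 38.0228/(1+0.1741)^3 = 31.2940

£31.29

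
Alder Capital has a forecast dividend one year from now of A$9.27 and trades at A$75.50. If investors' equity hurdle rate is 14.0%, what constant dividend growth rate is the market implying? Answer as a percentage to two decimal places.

From P₀ = D₁/(r − g), the implied growth is g = r − D₁/P₀.
g = 0.14 − 9.27/75.50 = 0.14 − 0.12278 = 0.01722

1.72%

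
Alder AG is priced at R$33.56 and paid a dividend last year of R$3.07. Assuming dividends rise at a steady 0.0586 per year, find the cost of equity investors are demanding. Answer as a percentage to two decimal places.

15.54%

Rearranging the constant-growth DDM: r = D₁/P₀ + g.
D₁ = 3.07 × (1 + 0.0586) = 3.2499.
r = 3.2499 / 33.56 + 0.0586 = 0.09684 + 0.0586 = 0.15544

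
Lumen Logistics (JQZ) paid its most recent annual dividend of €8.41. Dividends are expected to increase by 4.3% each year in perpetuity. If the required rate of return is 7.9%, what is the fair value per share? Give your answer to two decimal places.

€243.66

Gordon growth model: P₀ = D₁/(r − g). D₁ = 8.41 × (1 + 0.043) = 8.7716.
P₀ = 8.7716 / (0.079 − 0.043) = 8.7716 / 0.036 = 243.6564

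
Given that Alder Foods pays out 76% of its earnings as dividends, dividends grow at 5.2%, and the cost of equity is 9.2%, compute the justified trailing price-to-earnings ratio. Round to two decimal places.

19.99

Justified trailing P/E = b(1+g)/(r−g) = 0.76×(1+0.052)/(0.092−0.052) = 19.9880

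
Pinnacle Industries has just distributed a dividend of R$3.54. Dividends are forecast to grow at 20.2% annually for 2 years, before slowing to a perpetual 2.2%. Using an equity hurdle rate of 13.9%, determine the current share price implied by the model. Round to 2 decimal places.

R$42.12

Two-stage DDM. Project D₁…D_2 at 0.202, terminal growth 0.022, discount at r = 0.139.
D_1 = 4.2551
D_2 = 5.1146
Terminal value at t=2: TV = D_3/(r−g) = 5.2271/(0.139−0.022) = 44.6763
P₀ = 4.2551/(1+0.139)^1 + 5.1146/(1+0.139)^2 + 44.6763/(1+0.139)^2 = 42.1156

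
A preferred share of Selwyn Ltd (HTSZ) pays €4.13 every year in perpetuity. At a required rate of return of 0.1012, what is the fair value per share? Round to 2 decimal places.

Zero-growth DDM (perpetuity): P₀ = D/r = 4.13 / 0.1012 = 40.8103

€40.81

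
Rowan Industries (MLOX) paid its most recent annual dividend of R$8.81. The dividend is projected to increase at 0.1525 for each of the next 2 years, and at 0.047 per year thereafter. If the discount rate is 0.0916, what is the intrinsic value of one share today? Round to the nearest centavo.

R$249.66

Two-stage DDM. Project D₁…D_2 at 0.1525, terminal growth 0.047, discount at r = 0.0916.
D_1 = 10.1535
D_2 = 11.7019
Terminal value at t=2: TV = D_3/(r−g) = 12.2519/(0.0916−0.047) = 274.7069
P₀ = 10.1535/(1+0.0916)^1 + 11.7019/(1+0.0916)^2 + 274.7069/(1+0.0916)^2 = 249.6600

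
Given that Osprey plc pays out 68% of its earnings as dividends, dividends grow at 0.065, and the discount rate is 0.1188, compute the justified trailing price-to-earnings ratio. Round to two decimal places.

Justified trailing P/E = b(1+g)/(r−g) = 0.68×(1+0.065)/(0.1188−0.065) = 13.4610

13.46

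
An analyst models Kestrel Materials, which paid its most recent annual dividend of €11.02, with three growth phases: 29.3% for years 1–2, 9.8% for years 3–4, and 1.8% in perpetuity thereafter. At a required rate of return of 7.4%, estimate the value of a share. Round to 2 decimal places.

€365.74

Three-stage DDM. Project D₁…D_4; terminal Gordon value at t=4 with g = 0.018; discount at r = 0.074.
D_1 = 14.2489
D_2 = 18.4238
D_3 = 20.2293
D_4 = 22.2118
TV_4 = 22.6116/(0.074−0.018) = 403.7784
P₀ = Σ Dₜ/(1+r)ᵗ + TV_4/(1+r)^4 = 365.7402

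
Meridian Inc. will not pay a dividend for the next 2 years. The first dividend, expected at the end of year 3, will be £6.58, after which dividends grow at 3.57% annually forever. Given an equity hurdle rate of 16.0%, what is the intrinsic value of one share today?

£39.34

Deferred-dividend DDM. At t=2 the remaining stream is a growing perpetuity with first payment D_3 = 6.58.
V_2 = D_3/(r−g) = 6.58/(0.16−0.0357) = 52.9364
P₀ = V_2/(1+r)^2 = 52.9364/(1+0.16)^2 = 39.3404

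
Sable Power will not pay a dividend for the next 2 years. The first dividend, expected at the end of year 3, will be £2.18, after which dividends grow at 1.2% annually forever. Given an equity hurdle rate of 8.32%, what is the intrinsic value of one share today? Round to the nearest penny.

£26.10

Deferred-dividend DDM. At t=2 the remaining stream is a growing perpetuity with first payment D_3 = 2.18.
V_2 = D_3/(r−g) = 2.18/(0.0832−0.012) = 30.6180
P₀ = V_2/(1+r)^2 = 30.6180/(1+0.0832)^2 = 26.0951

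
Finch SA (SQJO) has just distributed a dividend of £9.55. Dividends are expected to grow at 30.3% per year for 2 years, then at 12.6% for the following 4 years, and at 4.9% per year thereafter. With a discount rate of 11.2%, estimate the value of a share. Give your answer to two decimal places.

Three-stage DDM. Project D₁…D_6; terminal Gordon value at t=6 with g = 0.049; discount at r = 0.112.
D_1 = 12.4436
D_2 = 16.2141
D_3 = 18.2570
D_4 = 20.5574
D_5 = 23.1477
D_6 = 26.0643
TV_6 = 27.3414/(0.112−0.049) = 433.9910
P₀ = Σ Dₜ/(1+r)ᵗ + TV_6/(1+r)^6 = 307.9608

£307.96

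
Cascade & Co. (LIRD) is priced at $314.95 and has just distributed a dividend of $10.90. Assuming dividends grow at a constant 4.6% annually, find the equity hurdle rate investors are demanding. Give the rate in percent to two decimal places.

Rearranging the constant-growth DDM: r = D₁/P₀ + g.
D₁ = 10.90 × (1 + 0.046) = 11.4014.
r = 11.4014 / 314.95 + 0.046 = 0.03620 + 0.046 = 0.08220

8.22%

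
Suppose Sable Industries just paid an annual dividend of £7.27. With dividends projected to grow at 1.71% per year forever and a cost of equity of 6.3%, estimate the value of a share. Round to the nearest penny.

Gordon growth model: P₀ = D₁/(r − g). D₁ = 7.27 × (1 + 0.0171) = 7.3943.
P₀ = 7.3943 / (0.063 − 0.0171) = 7.3943 / 0.0459 = 161.0962

£161.10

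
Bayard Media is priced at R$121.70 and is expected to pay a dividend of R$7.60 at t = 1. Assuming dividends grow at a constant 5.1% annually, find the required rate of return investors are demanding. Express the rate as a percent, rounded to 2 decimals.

Rearranging the constant-growth DDM: r = D₁/P₀ + g.
r = 7.6000 / 121.70 + 0.051 = 0.06245 + 0.051 = 0.11345

11.34%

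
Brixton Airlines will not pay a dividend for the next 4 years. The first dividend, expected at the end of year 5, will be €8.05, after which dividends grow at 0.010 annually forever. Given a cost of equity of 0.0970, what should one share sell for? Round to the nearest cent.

€63.89

Deferred-dividend DDM. At t=4 the remaining stream is a growing perpetuity with first payment D_5 = 8.05.
V_4 = D_5/(r−g) = 8.05/(0.097−0.01) = 92.5287
P₀ = V_4/(1+r)^4 = 92.5287/(1+0.097)^4 = 63.8925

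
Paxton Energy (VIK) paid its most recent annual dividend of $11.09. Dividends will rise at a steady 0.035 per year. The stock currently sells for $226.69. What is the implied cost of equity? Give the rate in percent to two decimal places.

8.56%

Rearranging the constant-growth DDM: r = D₁/P₀ + g.
D₁ = 11.09 × (1 + 0.035) = 11.4781.
r = 11.4781 / 226.69 + 0.035 = 0.05063 + 0.035 = 0.08563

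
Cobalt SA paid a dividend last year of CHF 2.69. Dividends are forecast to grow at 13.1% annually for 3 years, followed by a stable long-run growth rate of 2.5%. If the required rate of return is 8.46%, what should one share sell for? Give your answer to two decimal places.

CHF 61.24

Two-stage DDM. Project D₁…D_3 at 0.131, terminal growth 0.025, discount at r = 0.0846.
D_1 = 3.0424
D_2 = 3.4409
D_3 = 3.8917
Terminal value at t=3: TV = D_4/(r−g) = 3.9890/(0.0846−0.025) = 66.9295
P₀ = 3.0424/(1+0.0846)^1 + 3.4409/(1+0.0846)^2 + 3.8917/(1+0.0846)^3 + 66.9295/(1+0.0846)^3 = 61.2380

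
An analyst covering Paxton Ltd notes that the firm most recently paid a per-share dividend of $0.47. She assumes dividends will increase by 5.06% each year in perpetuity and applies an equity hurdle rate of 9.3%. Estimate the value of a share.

$11.65

Gordon growth model: P₀ = D₁/(r − g). D₁ = 0.47 × (1 + 0.0506) = 0.4938.
P₀ = 0.4938 / (0.093 − 0.0506) = 0.4938 / 0.0424 = 11.6458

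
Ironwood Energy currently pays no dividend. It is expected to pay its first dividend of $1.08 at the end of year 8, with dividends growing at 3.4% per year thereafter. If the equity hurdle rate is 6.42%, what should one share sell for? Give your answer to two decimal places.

Deferred-dividend DDM. At t=7 the remaining stream is a growing perpetuity with first payment D_8 = 1.08.
V_7 = D_8/(r−g) = 1.08/(0.0642−0.034) = 35.7616
P₀ = V_7/(1+r)^7 = 35.7616/(1+0.0642)^7 = 23.1342

$23.13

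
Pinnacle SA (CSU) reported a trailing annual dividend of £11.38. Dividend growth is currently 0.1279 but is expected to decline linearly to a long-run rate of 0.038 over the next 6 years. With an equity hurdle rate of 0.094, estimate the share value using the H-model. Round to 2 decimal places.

£265.74

H-model: P₀ = D₀[(1+g_L) + H(g_S−g_L)]/(r−g_L), with H = 6/2 = 3.
P₀ = 11.38 × [(1+0.038) + 3×(0.1279−0.038)] / (0.094−0.038)
   = 11.38 × 1.3077 / 0.056 = 265.7433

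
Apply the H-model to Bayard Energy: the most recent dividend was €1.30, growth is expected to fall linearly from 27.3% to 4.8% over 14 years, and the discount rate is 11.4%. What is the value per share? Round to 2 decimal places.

H-model: P₀ = D₀[(1+g_L) + H(g_S−g_L)]/(r−g_L), with H = 14/2 = 7.
P₀ = 1.30 × [(1+0.048) + 7×(0.273−0.048)] / (0.114−0.048)
   = 1.30 × 2.6230 / 0.066 = 51.6652

€51.67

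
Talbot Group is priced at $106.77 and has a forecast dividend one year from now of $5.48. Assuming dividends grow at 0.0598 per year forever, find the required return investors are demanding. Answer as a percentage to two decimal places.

Rearranging the constant-growth DDM: r = D₁/P₀ + g.
r = 5.4800 / 106.77 + 0.0598 = 0.05133 + 0.0598 = 0.11113

11.11%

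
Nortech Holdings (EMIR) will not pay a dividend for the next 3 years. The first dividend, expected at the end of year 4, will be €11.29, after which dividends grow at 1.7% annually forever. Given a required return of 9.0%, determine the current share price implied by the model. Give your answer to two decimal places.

€119.42

Deferred-dividend DDM. At t=3 the remaining stream is a growing perpetuity with first payment D_4 = 11.29.
V_3 = D_4/(r−g) = 11.29/(0.09−0.017) = 154.6575
P₀ = V_3/(1+r)^3 = 154.6575/(1+0.09)^3 = 119.4240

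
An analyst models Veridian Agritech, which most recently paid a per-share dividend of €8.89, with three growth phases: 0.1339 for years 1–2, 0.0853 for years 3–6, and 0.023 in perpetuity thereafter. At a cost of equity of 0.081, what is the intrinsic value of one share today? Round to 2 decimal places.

Three-stage DDM. Project D₁…D_6; terminal Gordon value at t=6 with g = 0.023; discount at r = 0.081.
D_1 = 10.0804
D_2 = 11.4301
D_3 = 12.4051
D_4 = 13.4633
D_5 = 14.6117
D_6 = 15.8581
TV_6 = 16.2228/(0.081−0.023) = 279.7036
P₀ = Σ Dₜ/(1+r)ᵗ + TV_6/(1+r)^6 = 233.9072

€233.91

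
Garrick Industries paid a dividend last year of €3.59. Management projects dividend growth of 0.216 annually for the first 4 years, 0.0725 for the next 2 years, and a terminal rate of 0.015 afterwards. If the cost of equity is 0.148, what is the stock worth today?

Three-stage DDM. Project D₁…D_6; terminal Gordon value at t=6 with g = 0.015; discount at r = 0.148.
D_1 = 4.3654
D_2 = 5.3084
D_3 = 6.4550
D_4 = 7.8493
D_5 = 8.4183
D_6 = 9.0287
TV_6 = 9.1641/(0.148−0.015) = 68.9029
P₀ = Σ Dₜ/(1+r)ᵗ + TV_6/(1+r)^6 = 54.8839

€54.88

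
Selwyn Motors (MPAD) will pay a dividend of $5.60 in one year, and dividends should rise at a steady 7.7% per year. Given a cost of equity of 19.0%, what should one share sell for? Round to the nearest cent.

Gordon growth model: P₀ = D₁/(r − g), with D₁ = 5.60 given directly.
P₀ = 5.6000 / (0.19 − 0.077) = 5.6000 / 0.113 = 49.5575

$49.56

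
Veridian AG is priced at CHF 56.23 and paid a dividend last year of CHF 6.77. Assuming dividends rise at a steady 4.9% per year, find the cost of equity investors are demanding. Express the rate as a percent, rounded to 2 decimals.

Rearranging the constant-growth DDM: r = D₁/P₀ + g.
D₁ = 6.77 × (1 + 0.049) = 7.1017.
r = 7.1017 / 56.23 + 0.049 = 0.12630 + 0.049 = 0.17530

17.53%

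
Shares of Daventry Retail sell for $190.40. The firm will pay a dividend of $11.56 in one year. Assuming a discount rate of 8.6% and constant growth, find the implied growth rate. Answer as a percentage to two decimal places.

From P₀ = D₁/(r − g), the implied growth is g = r − D₁/P₀.
g = 0.086 − 11.56/190.40 = 0.086 − 0.06071 = 0.02529

2.53%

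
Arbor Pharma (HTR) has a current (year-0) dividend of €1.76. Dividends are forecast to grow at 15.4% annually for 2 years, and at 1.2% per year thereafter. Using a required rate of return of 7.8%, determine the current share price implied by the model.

Two-stage DDM. Project D₁…D_2 at 0.154, terminal growth 0.012, discount at r = 0.078.
D_1 = 2.0310
D_2 = 2.3438
Terminal value at t=2: TV = D_3/(r−g) = 2.3719/(0.078−0.012) = 35.9386
P₀ = 2.0310/(1+0.078)^1 + 2.3438/(1+0.078)^2 + 35.9386/(1+0.078)^2 = 34.8270

€34.83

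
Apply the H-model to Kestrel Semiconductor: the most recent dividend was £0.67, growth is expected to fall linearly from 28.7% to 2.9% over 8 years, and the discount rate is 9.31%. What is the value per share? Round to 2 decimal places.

H-model: P₀ = D₀[(1+g_L) + H(g_S−g_L)]/(r−g_L), with H = 8/2 = 4.
P₀ = 0.67 × [(1+0.029) + 4×(0.287−0.029)] / (0.0931−0.029)
   = 0.67 × 2.0610 / 0.0641 = 21.5424

£21.54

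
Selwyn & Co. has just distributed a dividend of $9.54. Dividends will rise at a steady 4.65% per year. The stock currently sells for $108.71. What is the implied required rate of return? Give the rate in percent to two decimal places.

13.83%

Rearranging the constant-growth DDM: r = D₁/P₀ + g.
D₁ = 9.54 × (1 + 0.0465) = 9.9836.
r = 9.9836 / 108.71 + 0.0465 = 0.09184 + 0.0465 = 0.13834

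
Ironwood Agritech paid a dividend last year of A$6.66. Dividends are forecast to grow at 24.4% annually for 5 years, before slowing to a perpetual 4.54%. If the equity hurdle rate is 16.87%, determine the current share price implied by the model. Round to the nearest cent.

A$117.47

Two-stage DDM. Project D₁…D_5 at 0.244, terminal growth 0.0454, discount at r = 0.1687.
D_1 = 8.2850
D_2 = 10.3066
D_3 = 12.8214
D_4 = 15.9498
D_5 = 19.8416
Terminal value at t=5: TV = D_6/(r−g) = 20.7424/(0.1687−0.0454) = 168.2269
P₀ = 8.2850/(1+0.1687)^1 + 10.3066/(1+0.1687)^2 + 12.8214/(1+0.1687)^3 + 15.9498/(1+0.1687)^4 + 19.8416/(1+0.1687)^5 + 168.2269/(1+0.1687)^5 = 117.4749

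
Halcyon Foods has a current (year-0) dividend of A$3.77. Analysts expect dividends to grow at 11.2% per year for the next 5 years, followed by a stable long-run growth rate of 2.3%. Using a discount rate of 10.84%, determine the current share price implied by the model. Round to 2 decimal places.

A$64.93

Two-stage DDM. Project D₁…D_5 at 0.112, terminal growth 0.023, discount at r = 0.1084.
D_1 = 4.1922
D_2 = 4.6618
D_3 = 5.1839
D_4 = 5.7645
D_5 = 6.4101
Terminal value at t=5: TV = D_6/(r−g) = 6.5575/(0.1084−0.023) = 76.7862
P₀ = 4.1922/(1+0.1084)^1 + 4.6618/(1+0.1084)^2 + 5.1839/(1+0.1084)^3 + 5.7645/(1+0.1084)^4 + 6.4101/(1+0.1084)^5 + 76.7862/(1+0.1084)^5 = 64.9332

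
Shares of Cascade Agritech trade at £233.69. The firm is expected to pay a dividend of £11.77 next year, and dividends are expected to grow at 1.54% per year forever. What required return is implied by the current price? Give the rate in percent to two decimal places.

Rearranging the constant-growth DDM: r = D₁/P₀ + g.
r = 11.7700 / 233.69 + 0.0154 = 0.05037 + 0.0154 = 0.06577

6.58%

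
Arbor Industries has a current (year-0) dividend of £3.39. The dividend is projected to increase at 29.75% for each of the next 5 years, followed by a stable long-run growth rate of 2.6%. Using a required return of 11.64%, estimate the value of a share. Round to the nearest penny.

Two-stage DDM. Project D₁…D_5 at 0.2975, terminal growth 0.026, discount at r = 0.1164.
D_1 = 4.3985
D_2 = 5.7071
D_3 = 7.4049
D_4 = 9.6079
D_5 = 12.4663
Terminal value at t=5: TV = D_6/(r−g) = 12.7904/(0.1164−0.026) = 141.4866
P₀ = 4.3985/(1+0.1164)^1 + 5.7071/(1+0.1164)^2 + 7.4049/(1+0.1164)^3 + 9.6079/(1+0.1164)^4 + 12.4663/(1+0.1164)^5 + 141.4866/(1+0.1164)^5 = 108.8006

£108.80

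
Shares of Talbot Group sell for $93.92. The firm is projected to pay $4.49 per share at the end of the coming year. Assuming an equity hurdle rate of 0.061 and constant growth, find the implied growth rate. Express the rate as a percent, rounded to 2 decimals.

From P₀ = D₁/(r − g), the implied growth is g = r − D₁/P₀.
g = 0.061 − 4.49/93.92 = 0.061 − 0.04781 = 0.01319

1.32%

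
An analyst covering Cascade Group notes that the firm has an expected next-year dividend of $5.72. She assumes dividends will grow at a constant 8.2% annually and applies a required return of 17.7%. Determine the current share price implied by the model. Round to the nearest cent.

$60.21

Gordon growth model: P₀ = D₁/(r − g), with D₁ = 5.72 given directly.
P₀ = 5.7200 / (0.177 − 0.082) = 5.7200 / 0.095 = 60.2105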